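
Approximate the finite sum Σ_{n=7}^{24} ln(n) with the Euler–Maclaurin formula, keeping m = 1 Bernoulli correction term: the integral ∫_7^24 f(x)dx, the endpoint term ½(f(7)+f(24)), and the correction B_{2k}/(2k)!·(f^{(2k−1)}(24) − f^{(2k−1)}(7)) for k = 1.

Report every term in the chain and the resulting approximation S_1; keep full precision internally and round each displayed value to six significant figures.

S_1 ≈ 48.2055

The integral term ∫_7^24 ln(x) dx = 45.6519.
½[f(7) + f(24)] = ½[1.94591 + 3.17805] = 2.56198.
Running total after boundary: 48.2139.
k=1: B_{2}/(2)! × [f^{(1)}(24) − f^{(1)}(7)] = 1/12 × (0.0416667 − 0.142857) = -0.00843254.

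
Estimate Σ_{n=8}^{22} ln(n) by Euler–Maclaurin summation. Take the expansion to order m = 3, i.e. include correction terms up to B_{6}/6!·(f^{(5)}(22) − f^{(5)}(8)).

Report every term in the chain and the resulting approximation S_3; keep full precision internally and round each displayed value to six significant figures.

S_3 ≈ 39.9460

Integral: ∫_8^22 ln(x) dx = 37.3674.
Boundary: ½(f(8) + f(22)) = ½(2.07944 + 3.09104) = 2.58524.
Integral + boundary = 39.9526.
k=1: B_{2}/(2)! × [f^{(1)}(22) − f^{(1)}(8)] = 1/12 × (0.0454545 − 0.125000) = -0.00662879.
Partial sum through k=1: 39.9460.
k=2: B_{4}/(4)! × [f^{(3)}(22) − f^{(3)}(8)] = −1/720 × (0.000187829 − 0.00390625) = 5.16447e-06.
Partial sum through k=2: 39.9460.
k=3: B_{6}/(6)! × [f^{(5)}(22) − f^{(5)}(8)] = 1/30240 × (4.65691e-06 − 0.000732422) = -2.40663e-08.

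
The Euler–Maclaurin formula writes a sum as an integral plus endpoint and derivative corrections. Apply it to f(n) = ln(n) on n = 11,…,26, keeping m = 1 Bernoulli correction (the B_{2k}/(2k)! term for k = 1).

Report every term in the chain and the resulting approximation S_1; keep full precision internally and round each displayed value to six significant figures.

∫_11^26 ln(x) dx evaluates to 43.3337.
½[f(11) + f(26)] = ½[2.39790 + 3.25810] = 2.82800.
So far: 46.1617.
Order-1 term: 1/12 · (0.0384615 − 0.0909091) = -0.00437063.

S_1 ≈ 46.1573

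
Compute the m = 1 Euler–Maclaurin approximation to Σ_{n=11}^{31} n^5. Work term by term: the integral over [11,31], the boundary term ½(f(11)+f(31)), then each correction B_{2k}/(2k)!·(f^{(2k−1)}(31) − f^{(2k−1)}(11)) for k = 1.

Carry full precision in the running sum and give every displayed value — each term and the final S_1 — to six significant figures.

S_1 ≈ 1.62396e+08

Integral: ∫_11^31 x^5 dx = 1.47622e+08.
½[f(11) + f(31)] = ½[161051 + 2.86292e+07] = 1.43951e+07.
So far: 1.62017e+08.
Correction k=1: B_{2}/2! · (f^{(1)}(31) − f^{(1)}(11)) = 1/12 · (4.61760e+06 − 73205.0) = 378700.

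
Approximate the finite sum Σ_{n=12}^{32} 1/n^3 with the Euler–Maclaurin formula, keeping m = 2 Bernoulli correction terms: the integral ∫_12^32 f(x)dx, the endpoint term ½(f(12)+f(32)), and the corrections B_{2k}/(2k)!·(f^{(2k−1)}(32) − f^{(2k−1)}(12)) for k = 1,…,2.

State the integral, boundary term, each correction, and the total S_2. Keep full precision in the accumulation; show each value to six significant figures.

∫_12^32 1/x^3 dx evaluates to 0.00298394.
Boundary: ½(f(12) + f(32)) = ½(0.000578704 + 3.05176e-05) = 0.000304611.
So far: 0.00328855.
Order-1 term: 1/12 · (-2.86102e-06 − (-0.000144676)) = 1.18179e-05.
Partial sum through k=1: 0.00330037.
Order-2 term: −1/720 · (-5.58794e-08 − (-2.00939e-05)) = -2.78306e-08.

S_2 ≈ 0.00330034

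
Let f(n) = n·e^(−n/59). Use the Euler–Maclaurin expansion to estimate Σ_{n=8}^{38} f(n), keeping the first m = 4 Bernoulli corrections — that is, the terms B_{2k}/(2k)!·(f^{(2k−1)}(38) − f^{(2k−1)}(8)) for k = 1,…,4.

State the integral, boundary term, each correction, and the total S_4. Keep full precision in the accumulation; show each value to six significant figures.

∫_8^38 x·e^(−x/59) dx evaluates to 446.307.
½[f(8) + f(38)] = ½[6.98558 + 19.9558] = 13.4707.
So far: 459.777.
Correction k=1: B_{2}/2! · (f^{(1)}(38) − f^{(1)}(8)) = 1/12 · (0.186918 − 0.754798) = -0.0473233.
Partial sum through k=1: 459.730.
Correction k=2: B_{4}/4! · (f^{(3)}(38) − f^{(3)}(8)) = −1/720 · (0.000355421 − 0.000718527) = 5.04314e-07.
Partial sum through k=2: 459.730.
Correction k=3: B_{6}/6! · (f^{(5)}(38) − f^{(5)}(8)) = 1/30240 · (1.88781e-07 − 3.50537e-07) = -5.34909e-12.
Partial sum through k=3: 459.730.
Correction k=4: B_{8}/8! · (f^{(7)}(38) − f^{(7)}(8)) = −1/1209600 · (7.91320e-11 − 1.42103e-10) = 5.20594e-17.

S_4 ≈ 459.730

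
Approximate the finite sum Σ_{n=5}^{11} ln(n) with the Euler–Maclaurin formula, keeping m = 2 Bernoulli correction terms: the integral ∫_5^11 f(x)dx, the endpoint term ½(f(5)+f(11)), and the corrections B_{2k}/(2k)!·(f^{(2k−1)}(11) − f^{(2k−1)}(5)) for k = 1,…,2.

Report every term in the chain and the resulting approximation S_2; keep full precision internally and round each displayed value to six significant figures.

Integral: ∫_5^11 ln(x) dx = 12.3297.
Boundary: ½(f(5) + f(11)) = ½(1.60944 + 2.39790) = 2.00367.
Integral + boundary = 14.3333.
Correction k=1: B_{2}/2! · (f^{(1)}(11) − f^{(1)}(5)) = 1/12 · (0.0909091 − 0.200000) = -0.00909091.
Partial sum through k=1: 14.3242.
Correction k=2: B_{4}/4! · (f^{(3)}(11) − f^{(3)}(5)) = −1/720 · (0.00150263 − 0.0160000) = 2.01352e-05.

S_2 ≈ 14.3243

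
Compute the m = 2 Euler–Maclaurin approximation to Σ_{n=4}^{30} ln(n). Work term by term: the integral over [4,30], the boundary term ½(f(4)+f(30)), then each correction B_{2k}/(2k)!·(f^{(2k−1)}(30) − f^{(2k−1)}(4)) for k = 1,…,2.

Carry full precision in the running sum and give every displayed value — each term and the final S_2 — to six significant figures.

The integral term ∫_4^30 ln(x) dx = 70.4907.
Boundary: ½(f(4) + f(30)) = ½(1.38629 + 3.40120) = 2.39375.
Integral + boundary = 72.8845.
Order-1 term: 1/12 · (0.0333333 − 0.250000) = -0.0180556.
After k=1: 72.8664.
Order-2 term: −1/720 · (7.40741e-05 − 0.0312500) = 4.32999e-05.

S_2 ≈ 72.8665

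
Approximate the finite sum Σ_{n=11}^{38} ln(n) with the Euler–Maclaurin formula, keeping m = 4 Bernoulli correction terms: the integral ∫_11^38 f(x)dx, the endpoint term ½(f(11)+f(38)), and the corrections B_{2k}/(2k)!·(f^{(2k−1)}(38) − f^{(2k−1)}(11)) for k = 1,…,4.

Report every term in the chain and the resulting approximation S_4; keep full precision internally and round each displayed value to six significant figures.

The integral term ∫_11^38 ln(x) dx = 84.8514.
½[f(11) + f(38)] = ½[2.39790 + 3.63759] = 3.01774.
Integral + boundary = 87.8692.
Correction k=1: B_{2}/2! · (f^{(1)}(38) − f^{(1)}(11)) = 1/12 · (0.0263158 − 0.0909091) = -0.00538278.
After k=1: 87.8638.
Correction k=2: B_{4}/4! · (f^{(3)}(38) − f^{(3)}(11)) = −1/720 · (3.64485e-05 − 0.00150263) = 2.03636e-06.
After k=2: 87.8638.
Correction k=3: B_{6}/6! · (f^{(5)}(38) − f^{(5)}(11)) = 1/30240 · (3.02896e-07 − 0.000149021) = -4.91793e-09.
After k=3: 87.8638.
Correction k=4: B_{8}/8! · (f^{(7)}(38) − f^{(7)}(11)) = −1/1209600 · (6.29285e-09 − 3.69474e-05) = 3.05399e-11.

S_4 ≈ 87.8638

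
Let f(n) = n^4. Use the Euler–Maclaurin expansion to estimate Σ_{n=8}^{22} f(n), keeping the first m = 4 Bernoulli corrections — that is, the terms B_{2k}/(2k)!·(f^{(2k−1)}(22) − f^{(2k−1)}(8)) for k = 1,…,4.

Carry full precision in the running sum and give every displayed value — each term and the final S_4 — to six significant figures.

S_4 ≈ 1.14673e+06

Integral: ∫_8^22 x^4 dx = 1.02417e+06.
Endpoint term: (f(8) + f(22))/2 = (4096.00 + 234256)/2 = 119176.
Running total after boundary: 1.14335e+06.
k=1: B_{2}/(2)! × [f^{(1)}(22) − f^{(1)}(8)] = 1/12 × (42592.0 − 2048.00) = 3378.67.
Partial sum through k=1: 1.14673e+06.
k=2: B_{4}/(4)! × [f^{(3)}(22) − f^{(3)}(8)] = −1/720 × (528.000 − 192.000) = -0.466667.
Partial sum through k=2: 1.14673e+06.
k=3: B_{6}/(6)! × [f^{(5)}(22) − f^{(5)}(8)] = 1/30240 × (0.00000 − 0.00000) = 0.00000.
Partial sum through k=3: 1.14673e+06.
k=4: B_{8}/(8)! × [f^{(7)}(22) − f^{(7)}(8)] = −1/1209600 × (0.00000 − 0.00000) = 0.00000.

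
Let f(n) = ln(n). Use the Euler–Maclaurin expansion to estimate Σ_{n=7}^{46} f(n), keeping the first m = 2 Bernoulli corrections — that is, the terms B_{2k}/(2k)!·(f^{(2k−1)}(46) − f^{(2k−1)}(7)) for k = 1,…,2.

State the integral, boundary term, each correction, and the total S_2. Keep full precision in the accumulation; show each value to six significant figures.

∫_7^46 ln(x) dx evaluates to 123.496.
½[f(7) + f(46)] = ½[1.94591 + 3.82864] = 2.88728.
So far: 126.383.
k=1: B_{2}/(2)! × [f^{(1)}(46) − f^{(1)}(7)] = 1/12 × (0.0217391 − 0.142857) = -0.0100932.
After k=1: 126.373.
k=2: B_{4}/(4)! × [f^{(3)}(46) − f^{(3)}(7)] = −1/720 × (2.05474e-05 − 0.00583090) = 8.06994e-06.

S_2 ≈ 126.373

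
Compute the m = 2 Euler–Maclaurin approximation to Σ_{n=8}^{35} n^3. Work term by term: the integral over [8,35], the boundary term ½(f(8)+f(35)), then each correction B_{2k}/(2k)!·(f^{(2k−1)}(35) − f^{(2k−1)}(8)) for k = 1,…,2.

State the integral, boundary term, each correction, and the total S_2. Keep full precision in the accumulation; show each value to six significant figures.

S_2 ≈ 396116

The integral term ∫_8^35 x^3 dx = 374132.
Boundary: ½(f(8) + f(35)) = ½(512.000 + 42875.0) = 21693.5.
Running total after boundary: 395826.
Correction k=1: B_{2}/2! · (f^{(1)}(35) − f^{(1)}(8)) = 1/12 · (3675.00 − 192.000) = 290.250.
After k=1: 396116.
Correction k=2: B_{4}/4! · (f^{(3)}(35) − f^{(3)}(8)) = −1/720 · (6.00000 − 6.00000) = 0.00000.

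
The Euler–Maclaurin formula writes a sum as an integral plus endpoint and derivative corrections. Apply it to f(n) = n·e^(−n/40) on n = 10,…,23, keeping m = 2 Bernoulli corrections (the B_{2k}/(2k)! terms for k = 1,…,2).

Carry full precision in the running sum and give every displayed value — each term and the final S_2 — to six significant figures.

S_2 ≈ 149.922

The integral term ∫_10^23 x·e^(−x/40) dx = 139.585.
½[f(10) + f(23)] = ½[7.78801 + 12.9422] = 10.3651.
Running total after boundary: 149.950.
Correction k=1: B_{2}/2! · (f^{(1)}(23) − f^{(1)}(10)) = 1/12 · (0.239150 − 0.584101) = -0.0287459.
After k=1: 149.922.
Correction k=2: B_{4}/4! · (f^{(3)}(23) − f^{(3)}(10)) = −1/720 · (0.000852850 − 0.00133856) = 6.74603e-07.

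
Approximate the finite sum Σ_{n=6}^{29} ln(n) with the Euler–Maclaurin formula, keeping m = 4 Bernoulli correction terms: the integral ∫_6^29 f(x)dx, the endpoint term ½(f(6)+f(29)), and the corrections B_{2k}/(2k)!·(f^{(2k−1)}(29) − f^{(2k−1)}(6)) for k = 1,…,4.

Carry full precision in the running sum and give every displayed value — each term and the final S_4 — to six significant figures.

S_4 ≈ 66.4695

∫_6^29 ln(x) dx evaluates to 63.9010.
Boundary: ½(f(6) + f(29)) = ½(1.79176 + 3.36730) = 2.57953.
So far: 66.4805.
Correction k=1: B_{2}/2! · (f^{(1)}(29) − f^{(1)}(6)) = 1/12 · (0.0344828 − 0.166667) = -0.0110153.
Running total after k=1: 66.4695.
Correction k=2: B_{4}/4! · (f^{(3)}(29) − f^{(3)}(6)) = −1/720 · (8.20042e-05 − 0.00925926) = 1.27462e-05.
Running total after k=2: 66.4695.
Correction k=3: B_{6}/6! · (f^{(5)}(29) − f^{(5)}(6)) = 1/30240 · (1.17010e-06 − 0.00308642) = -1.02025e-07.
Running total after k=3: 66.4695.
Correction k=4: B_{8}/8! · (f^{(7)}(29) − f^{(7)}(6)) = −1/1209600 · (4.17394e-08 − 0.00257202) = 2.12630e-09.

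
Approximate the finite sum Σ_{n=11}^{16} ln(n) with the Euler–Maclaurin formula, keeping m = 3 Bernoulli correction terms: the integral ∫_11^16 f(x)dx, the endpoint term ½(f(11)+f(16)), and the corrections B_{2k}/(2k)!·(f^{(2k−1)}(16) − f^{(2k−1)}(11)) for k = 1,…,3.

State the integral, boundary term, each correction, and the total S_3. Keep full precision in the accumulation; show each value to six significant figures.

∫_11^16 ln(x) dx evaluates to 12.9846.
Boundary: ½(f(11) + f(16)) = ½(2.39790 + 2.77259) = 2.58524.
Integral + boundary = 15.5698.
Order-1 term: 1/12 · (0.0625000 − 0.0909091) = -0.00236742.
After k=1: 15.5674.
Order-2 term: −1/720 · (0.000488281 − 0.00150263) = 1.40882e-06.
After k=2: 15.5674.
Order-3 term: 1/30240 · (2.28882e-05 − 0.000149021) = -4.17106e-09.

S_3 ≈ 15.5674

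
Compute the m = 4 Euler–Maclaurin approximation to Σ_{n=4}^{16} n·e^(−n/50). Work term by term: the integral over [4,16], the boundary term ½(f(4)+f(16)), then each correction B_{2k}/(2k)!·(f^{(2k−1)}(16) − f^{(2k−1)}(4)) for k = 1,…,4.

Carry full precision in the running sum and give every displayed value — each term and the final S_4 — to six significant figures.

∫_4^16 x·e^(−x/50) dx evaluates to 96.1223.
Endpoint term: (f(4) + f(16))/2 = (3.69247 + 11.6184)/2 = 7.65542.
Integral + boundary = 103.778.
Correction k=1: B_{2}/2! · (f^{(1)}(16) − f^{(1)}(4)) = 1/12 · (0.493781 − 0.849267) = -0.0296238.
Partial sum through k=1: 103.748.
Correction k=2: B_{4}/4! · (f^{(3)}(16) − f^{(3)}(4)) = −1/720 · (0.000778432 − 0.00107820) = 4.16345e-07.
Partial sum through k=2: 103.748.
Correction k=3: B_{6}/6! · (f^{(5)}(16) − f^{(5)}(4)) = 1/30240 · (5.43740e-07 − 7.26677e-07) = -6.04950e-12.
Partial sum through k=3: 103.748.
Correction k=4: B_{8}/8! · (f^{(7)}(16) − f^{(7)}(4)) = −1/1209600 · (3.10443e-10 − 4.08830e-10) = 8.13381e-17.

S_4 ≈ 103.748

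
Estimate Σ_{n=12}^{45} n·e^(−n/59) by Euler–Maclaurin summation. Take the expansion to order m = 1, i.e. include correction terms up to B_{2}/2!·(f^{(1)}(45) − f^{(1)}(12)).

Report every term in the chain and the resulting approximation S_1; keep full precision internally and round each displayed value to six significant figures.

Integral: ∫_12^45 x·e^(−x/59) dx = 556.227.
½[f(12) + f(45)] = ½[9.79152 + 20.9880] = 15.3898.
Running total after boundary: 571.617.
Correction k=1: B_{2}/2! · (f^{(1)}(45) − f^{(1)}(12)) = 1/12 · (0.110671 − 0.650002) = -0.0449442.

S_1 ≈ 571.572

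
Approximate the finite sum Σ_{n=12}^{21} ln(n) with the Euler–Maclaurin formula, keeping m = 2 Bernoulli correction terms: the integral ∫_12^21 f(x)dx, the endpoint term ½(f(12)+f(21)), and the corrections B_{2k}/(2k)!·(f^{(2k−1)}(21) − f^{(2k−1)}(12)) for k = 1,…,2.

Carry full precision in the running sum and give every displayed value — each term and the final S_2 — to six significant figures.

S_2 ≈ 27.8778

The integral term ∫_12^21 ln(x) dx = 25.1161.
Boundary: ½(f(12) + f(21)) = ½(2.48491 + 3.04452) = 2.76471.
Running total after boundary: 27.8808.
k=1: B_{2}/(2)! × [f^{(1)}(21) − f^{(1)}(12)] = 1/12 × (0.0476190 − 0.0833333) = -0.00297619.
Running total after k=1: 27.8778.
k=2: B_{4}/(4)! × [f^{(3)}(21) − f^{(3)}(12)] = −1/720 × (0.000215959 − 0.00115741) = 1.30757e-06.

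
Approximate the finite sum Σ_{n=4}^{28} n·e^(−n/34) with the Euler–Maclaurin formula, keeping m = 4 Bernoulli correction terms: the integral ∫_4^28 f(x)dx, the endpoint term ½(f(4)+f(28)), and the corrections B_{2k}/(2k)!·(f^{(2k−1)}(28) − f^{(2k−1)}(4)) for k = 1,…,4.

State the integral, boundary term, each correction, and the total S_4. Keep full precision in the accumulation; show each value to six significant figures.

S_4 ≈ 231.305

∫_4^28 x·e^(−x/34) dx evaluates to 223.442.
Boundary: ½(f(4) + f(28)) = ½(3.55604 + 12.2886) = 7.92234.
Integral + boundary = 231.364.
Order-1 term: 1/12 · (0.0774494 − 0.784420) = -0.0589142.
Partial sum through k=1: 231.305.
Order-2 term: −1/720 · (0.000826306 − 0.00221664) = 1.93102e-06.
Partial sum through k=2: 231.305.
Order-3 term: 1/30240 · (1.37164e-06 − 3.24803e-06) = -6.20500e-11.
Partial sum through k=3: 231.305.
Order-4 term: −1/1209600 · (1.75474e-09 − 3.96068e-09) = 1.82370e-15.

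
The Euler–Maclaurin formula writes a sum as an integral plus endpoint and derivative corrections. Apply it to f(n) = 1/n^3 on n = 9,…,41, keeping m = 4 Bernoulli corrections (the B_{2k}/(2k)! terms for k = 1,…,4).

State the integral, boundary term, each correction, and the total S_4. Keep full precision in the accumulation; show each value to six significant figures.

S_4 ≈ 0.00660638

∫_9^41 1/x^3 dx evaluates to 0.00587540.
Boundary: ½(f(9) + f(41)) = ½(0.00137174 + 1.45094e-05) = 0.000693126.
So far: 0.00656852.
Order-1 term: 1/12 · (-1.06166e-06 − (-0.000457247)) = 3.80155e-05.
After k=1: 0.00660654.
Order-2 term: −1/720 · (-1.26313e-08 − (-0.000112901)) = -1.56789e-07.
After k=2: 0.00660638.
Order-3 term: 1/30240 · (-3.15595e-10 − (-5.85410e-05)) = 1.93587e-09.
After k=3: 0.00660638.
Order-4 term: −1/1209600 · (-1.35174e-11 − (-5.20365e-05)) = -4.30196e-11.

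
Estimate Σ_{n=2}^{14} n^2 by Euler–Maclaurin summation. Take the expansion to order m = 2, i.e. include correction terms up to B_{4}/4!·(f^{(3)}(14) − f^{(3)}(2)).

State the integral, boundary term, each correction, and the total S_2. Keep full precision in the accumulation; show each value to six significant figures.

Integral: ∫_2^14 x^2 dx = 912.000.
Endpoint term: (f(2) + f(14))/2 = (4.00000 + 196.000)/2 = 100.000.
Integral + boundary = 1012.00.
Correction k=1: B_{2}/2! · (f^{(1)}(14) − f^{(1)}(2)) = 1/12 · (28.0000 − 4.00000) = 2.00000.
Running total after k=1: 1014.00.
Correction k=2: B_{4}/4! · (f^{(3)}(14) − f^{(3)}(2)) = −1/720 · (0.00000 − 0.00000) = 0.00000.

S_2 ≈ 1014.00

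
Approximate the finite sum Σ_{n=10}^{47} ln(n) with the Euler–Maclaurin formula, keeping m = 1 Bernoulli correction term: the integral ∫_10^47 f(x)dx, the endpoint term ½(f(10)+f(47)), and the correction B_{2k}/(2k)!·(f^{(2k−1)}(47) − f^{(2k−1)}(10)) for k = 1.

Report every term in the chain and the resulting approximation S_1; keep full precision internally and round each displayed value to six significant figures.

Integral: ∫_10^47 ln(x) dx = 120.931.
Boundary: ½(f(10) + f(47)) = ½(2.30259 + 3.85015) = 3.07637.
Running total after boundary: 124.007.
k=1: B_{2}/(2)! × [f^{(1)}(47) − f^{(1)}(10)] = 1/12 × (0.0212766 − 0.100000) = -0.00656028.

S_1 ≈ 124.001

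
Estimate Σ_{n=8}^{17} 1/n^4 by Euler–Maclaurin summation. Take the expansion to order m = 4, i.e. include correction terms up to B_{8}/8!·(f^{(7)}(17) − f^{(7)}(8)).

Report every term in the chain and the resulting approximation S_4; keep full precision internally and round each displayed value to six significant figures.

S_4 ≈ 0.000721112

∫_8^17 1/x^4 dx evaluates to 0.000583194.
Boundary: ½(f(8) + f(17)) = ½(0.000244141 + 1.19730e-05) = 0.000128057.
Integral + boundary = 0.000711251.
k=1: B_{2}/(2)! × [f^{(1)}(17) − f^{(1)}(8)] = 1/12 × (-2.81719e-06 − (-0.000122070)) = 9.93776e-06.
Running total after k=1: 0.000721189.
k=2: B_{4}/(4)! × [f^{(3)}(17) − f^{(3)}(8)] = −1/720 × (-2.92441e-07 − (-5.72205e-05)) = -7.90667e-08.
Running total after k=2: 0.000721110.
k=3: B_{6}/(6)! × [f^{(5)}(17) − f^{(5)}(8)] = 1/30240 × (-5.66668e-08 − (-5.00679e-05)) = 1.65381e-09.
Running total after k=3: 0.000721112.
k=4: B_{8}/(8)! × [f^{(7)}(17) − f^{(7)}(8)] = −1/1209600 × (-1.76471e-08 − (-7.04080e-05)) = -5.81931e-11.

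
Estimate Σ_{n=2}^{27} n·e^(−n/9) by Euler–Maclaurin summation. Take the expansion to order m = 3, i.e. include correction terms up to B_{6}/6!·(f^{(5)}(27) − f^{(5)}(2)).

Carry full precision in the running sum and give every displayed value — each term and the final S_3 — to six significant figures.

S_3 ≈ 64.5547

Integral: ∫_2^27 x·e^(−x/9) dx = 63.1420.
Endpoint term: (f(2) + f(27))/2 = (1.60147 + 1.34425)/2 = 1.47286.
Integral + boundary = 64.6149.
Correction k=1: B_{2}/2! · (f^{(1)}(27) − f^{(1)}(2)) = 1/12 · (-0.0995741 − 0.622796) = -0.0601975.
Partial sum through k=1: 64.5547.
Correction k=2: B_{4}/4! · (f^{(3)}(27) − f^{(3)}(2)) = −1/720 · (0.00000 − 0.0274601) = 3.81391e-05.
Partial sum through k=2: 64.5547.
Correction k=3: B_{6}/6! · (f^{(5)}(27) − f^{(5)}(2)) = 1/30240 · (1.51767e-05 − 0.000583104) = -1.87807e-08.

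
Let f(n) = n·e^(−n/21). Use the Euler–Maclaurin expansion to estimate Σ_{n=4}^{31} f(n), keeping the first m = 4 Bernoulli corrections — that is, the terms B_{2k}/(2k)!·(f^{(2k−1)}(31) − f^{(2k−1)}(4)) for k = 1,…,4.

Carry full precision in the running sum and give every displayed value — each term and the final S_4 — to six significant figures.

∫_4^31 x·e^(−x/21) dx evaluates to 184.418.
½[f(4) + f(31)] = ½[3.30626 + 7.08370] = 5.19498.
Running total after boundary: 189.613.
Correction k=1: B_{2}/2! · (f^{(1)}(31) − f^{(1)}(4)) = 1/12 · (-0.108813 − 0.669124) = -0.0648281.
Partial sum through k=1: 189.548.
Correction k=2: B_{4}/4! · (f^{(3)}(31) − f^{(3)}(4)) = −1/720 · (0.000789570 − 0.00526588) = 6.21710e-06.
Partial sum through k=2: 189.548.
Correction k=3: B_{6}/6! · (f^{(5)}(31) − f^{(5)}(4)) = 1/30240 · (4.14032e-06 − 2.04410e-05) = -5.39044e-10.
Partial sum through k=3: 189.548.
Correction k=4: B_{8}/8! · (f^{(7)}(31) − f^{(7)}(4)) = −1/1209600 · (1.47171e-08 − 6.56263e-08) = 4.20877e-14.

S_4 ≈ 189.548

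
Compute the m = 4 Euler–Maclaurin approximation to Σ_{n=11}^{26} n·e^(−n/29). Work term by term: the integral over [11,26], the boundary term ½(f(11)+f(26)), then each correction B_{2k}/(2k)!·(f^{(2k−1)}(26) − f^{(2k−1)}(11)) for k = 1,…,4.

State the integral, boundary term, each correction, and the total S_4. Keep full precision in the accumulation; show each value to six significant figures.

Integral: ∫_11^26 x·e^(−x/29) dx = 143.108.
Boundary: ½(f(11) + f(26)) = ½(7.52767 + 10.6073) = 9.06750.
Integral + boundary = 152.175.
k=1: B_{2}/(2)! × [f^{(1)}(26) − f^{(1)}(11)] = 1/12 × (0.0422042 − 0.424759) = -0.0318795.
After k=1: 152.144.
k=2: B_{4}/(4)! × [f^{(3)}(26) − f^{(3)}(11)] = −1/720 × (0.00102040 − 0.00213249) = 1.54458e-06.
After k=2: 152.144.
k=3: B_{6}/(6)! × [f^{(5)}(26) − f^{(5)}(11)] = 1/30240 × (2.36695e-06 − 4.47077e-06) = -6.95707e-11.
After k=3: 152.144.
k=4: B_{8}/(8)! × [f^{(7)}(26) − f^{(7)}(11)] = −1/1209600 × (4.18620e-09 − 7.61698e-09) = 2.83629e-15.

S_4 ≈ 152.144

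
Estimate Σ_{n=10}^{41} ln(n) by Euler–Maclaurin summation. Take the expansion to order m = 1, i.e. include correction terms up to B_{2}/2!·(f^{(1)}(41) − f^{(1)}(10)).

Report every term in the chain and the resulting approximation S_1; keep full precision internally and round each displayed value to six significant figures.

The integral term ∫_10^41 ln(x) dx = 98.2306.
Endpoint term: (f(10) + f(41))/2 = (2.30259 + 3.71357)/2 = 3.00808.
Running total after boundary: 101.239.
Order-1 term: 1/12 · (0.0243902 − 0.100000) = -0.00630081.

S_1 ≈ 101.232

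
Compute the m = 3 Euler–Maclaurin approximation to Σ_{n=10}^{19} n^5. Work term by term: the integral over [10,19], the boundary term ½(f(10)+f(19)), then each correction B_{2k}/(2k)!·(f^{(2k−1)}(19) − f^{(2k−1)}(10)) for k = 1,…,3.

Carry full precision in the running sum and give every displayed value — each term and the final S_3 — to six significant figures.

S_3 ≈ 9.01248e+06

Integral: ∫_10^19 x^5 dx = 7.67431e+06.
½[f(10) + f(19)] = ½[100000 + 2.47610e+06] = 1.28805e+06.
Running total after boundary: 8.96236e+06.
Order-1 term: 1/12 · (651605 − 50000.0) = 50133.8.
Partial sum through k=1: 9.01250e+06.
Order-2 term: −1/720 · (21660.0 − 6000.00) = -21.7500.
Partial sum through k=2: 9.01248e+06.
Order-3 term: 1/30240 · (120.000 − 120.000) = 0.00000.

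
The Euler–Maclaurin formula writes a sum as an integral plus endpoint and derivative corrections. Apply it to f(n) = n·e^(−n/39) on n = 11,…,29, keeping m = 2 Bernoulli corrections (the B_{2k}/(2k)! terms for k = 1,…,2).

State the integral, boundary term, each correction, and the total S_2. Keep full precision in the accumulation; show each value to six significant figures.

Integral: ∫_11^29 x·e^(−x/39) dx = 209.986.
½[f(11) + f(29)] = ½[8.29659 + 13.7867] = 11.0417.
Running total after boundary: 221.028.
k=1: B_{2}/(2)! × [f^{(1)}(29) − f^{(1)}(11)] = 1/12 × (0.121899 − 0.541502) = -0.0349670.
After k=1: 220.993.
k=2: B_{4}/(4)! × [f^{(3)}(29) − f^{(3)}(11)] = −1/720 × (0.000705264 − 0.00134778) = 8.92382e-07.

S_2 ≈ 220.993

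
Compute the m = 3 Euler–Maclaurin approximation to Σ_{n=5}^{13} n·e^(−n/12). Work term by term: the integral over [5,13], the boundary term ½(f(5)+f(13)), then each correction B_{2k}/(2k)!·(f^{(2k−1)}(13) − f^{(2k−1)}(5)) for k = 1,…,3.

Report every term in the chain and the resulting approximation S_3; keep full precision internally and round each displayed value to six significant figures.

S_3 ≈ 36.7592

Integral: ∫_5^13 x·e^(−x/12) dx = 32.9455.
½[f(5) + f(13)] = ½[3.29620 + 4.40005] = 3.84813.
Running total after boundary: 36.7936.
Order-1 term: 1/12 · (-0.0282055 − 0.384557) = -0.0343969.
After k=1: 36.7592.
Order-2 term: −1/720 · (0.00450504 − 0.0118267) = 1.01689e-05.
After k=2: 36.7592.
Order-3 term: 1/30240 · (6.39302e-05 − 0.000145714) = -2.70448e-09.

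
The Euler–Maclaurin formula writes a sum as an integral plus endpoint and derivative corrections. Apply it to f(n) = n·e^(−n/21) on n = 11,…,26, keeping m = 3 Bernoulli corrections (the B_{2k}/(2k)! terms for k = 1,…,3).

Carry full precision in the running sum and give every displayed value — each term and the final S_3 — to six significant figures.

S_3 ≈ 118.829

Integral: ∫_11^26 x·e^(−x/21) dx = 111.832.
Endpoint term: (f(11) + f(26))/2 = (6.51486 + 7.53833)/2 = 7.02660.
Integral + boundary = 118.859.
Correction k=1: B_{2}/2! · (f^{(1)}(26) − f^{(1)}(11)) = 1/12 · (-0.0690324 − 0.282029) = -0.0292551.
After k=1: 118.829.
Correction k=2: B_{4}/4! · (f^{(3)}(26) − f^{(3)}(11)) = −1/720 · (0.00115837 − 0.00332551) = 3.00992e-06.
After k=2: 118.829.
Correction k=3: B_{6}/6! · (f^{(5)}(26) − f^{(5)}(11)) = 1/30240 · (5.60832e-06 − 1.36315e-05) = -2.65317e-10.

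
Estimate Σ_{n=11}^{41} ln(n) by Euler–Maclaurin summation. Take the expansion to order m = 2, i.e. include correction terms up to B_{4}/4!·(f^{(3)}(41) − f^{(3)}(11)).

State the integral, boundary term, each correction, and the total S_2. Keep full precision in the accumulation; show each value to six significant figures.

Integral: ∫_11^41 ln(x) dx = 95.8796.
Endpoint term: (f(11) + f(41))/2 = (2.39790 + 3.71357)/2 = 3.05573.
Integral + boundary = 98.9353.
k=1: B_{2}/(2)! × [f^{(1)}(41) − f^{(1)}(11)] = 1/12 × (0.0243902 − 0.0909091) = -0.00554324.
After k=1: 98.9298.
k=2: B_{4}/(4)! × [f^{(3)}(41) − f^{(3)}(11)] = −1/720 × (2.90187e-05 − 0.00150263) = 2.04668e-06.

S_2 ≈ 98.9298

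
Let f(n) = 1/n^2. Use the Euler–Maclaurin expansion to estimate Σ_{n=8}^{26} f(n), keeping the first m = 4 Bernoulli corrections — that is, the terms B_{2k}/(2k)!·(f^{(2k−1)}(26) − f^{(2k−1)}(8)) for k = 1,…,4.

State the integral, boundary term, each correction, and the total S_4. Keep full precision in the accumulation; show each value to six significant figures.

S_4 ≈ 0.0954056

The integral term ∫_8^26 1/x^2 dx = 0.0865385.
½[f(8) + f(26)] = ½[0.0156250 + 0.00147929] = 0.00855214.
Running total after boundary: 0.0950906.
k=1: B_{2}/(2)! × [f^{(1)}(26) − f^{(1)}(8)] = 1/12 × (-0.000113792 − (-0.00390625)) = 0.000316038.
Partial sum through k=1: 0.0954066.
k=2: B_{4}/(4)! × [f^{(3)}(26) − f^{(3)}(8)] = −1/720 × (-2.01997e-06 − (-0.000732422)) = -1.01445e-06.
Partial sum through k=2: 0.0954056.
k=3: B_{6}/(6)! × [f^{(5)}(26) − f^{(5)}(8)] = 1/30240 × (-8.96436e-08 − (-0.000343323)) = 1.13503e-08.
Partial sum through k=3: 0.0954056.
k=4: B_{8}/(8)! × [f^{(7)}(26) − f^{(7)}(8)] = −1/1209600 × (-7.42609e-09 − (-0.000300407)) = -2.48347e-10.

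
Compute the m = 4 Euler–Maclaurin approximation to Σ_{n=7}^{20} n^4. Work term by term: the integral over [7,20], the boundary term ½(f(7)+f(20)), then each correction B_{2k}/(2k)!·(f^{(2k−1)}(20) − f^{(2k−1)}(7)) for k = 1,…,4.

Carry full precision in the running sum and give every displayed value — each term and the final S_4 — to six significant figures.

S_4 ≈ 720391

∫_7^20 x^4 dx evaluates to 636639.
½[f(7) + f(20)] = ½[2401.00 + 160000] = 81200.5.
Integral + boundary = 717839.
k=1: B_{2}/(2)! × [f^{(1)}(20) − f^{(1)}(7)] = 1/12 × (32000.0 − 1372.00) = 2552.33.
Running total after k=1: 720391.
k=2: B_{4}/(4)! × [f^{(3)}(20) − f^{(3)}(7)] = −1/720 × (480.000 − 168.000) = -0.433333.
Running total after k=2: 720391.
k=3: B_{6}/(6)! × [f^{(5)}(20) − f^{(5)}(7)] = 1/30240 × (0.00000 − 0.00000) = 0.00000.
Running total after k=3: 720391.
k=4: B_{8}/(8)! × [f^{(7)}(20) − f^{(7)}(7)] = −1/1209600 × (0.00000 − 0.00000) = 0.00000.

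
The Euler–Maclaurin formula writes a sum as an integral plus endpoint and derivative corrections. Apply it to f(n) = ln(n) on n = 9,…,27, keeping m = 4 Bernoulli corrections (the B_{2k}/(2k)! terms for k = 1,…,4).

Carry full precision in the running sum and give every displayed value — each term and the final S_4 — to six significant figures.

S_4 ≈ 53.9529

Integral: ∫_9^27 ln(x) dx = 51.2126.
Endpoint term: (f(9) + f(27))/2 = (2.19722 + 3.29584)/2 = 2.74653.
Integral + boundary = 53.9591.
k=1: B_{2}/(2)! × [f^{(1)}(27) − f^{(1)}(9)] = 1/12 × (0.0370370 − 0.111111) = -0.00617284.
After k=1: 53.9529.
k=2: B_{4}/(4)! × [f^{(3)}(27) − f^{(3)}(9)] = −1/720 × (0.000101611 − 0.00274348) = 3.66927e-06.
After k=2: 53.9529.
k=3: B_{6}/(6)! × [f^{(5)}(27) − f^{(5)}(9)] = 1/30240 × (1.67260e-06 − 0.000406442) = -1.33852e-08.
After k=3: 53.9529.
k=4: B_{8}/(8)! × [f^{(7)}(27) − f^{(7)}(9)] = −1/1209600 × (6.88313e-08 − 0.000150534) = 1.24393e-10.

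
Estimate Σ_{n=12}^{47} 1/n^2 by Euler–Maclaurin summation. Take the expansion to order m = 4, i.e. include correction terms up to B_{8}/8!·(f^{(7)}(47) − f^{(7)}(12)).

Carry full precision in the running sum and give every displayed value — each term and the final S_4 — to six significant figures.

The integral term ∫_12^47 1/x^2 dx = 0.0620567.
½[f(12) + f(47)] = ½[0.00694444 + 0.000452694] = 0.00369857.
Integral + boundary = 0.0657553.
Correction k=1: B_{2}/2! · (f^{(1)}(47) − f^{(1)}(12)) = 1/12 · (-1.92636e-05 − (-0.00115741)) = 9.48453e-05.
Partial sum through k=1: 0.0658502.
Correction k=2: B_{4}/4! · (f^{(3)}(47) − f^{(3)}(12)) = −1/720 · (-1.04646e-07 − (-9.64506e-05)) = -1.33814e-07.
Partial sum through k=2: 0.0658500.
Correction k=3: B_{6}/6! · (f^{(5)}(47) − f^{(5)}(12)) = 1/30240 · (-1.42117e-09 − (-2.00939e-05)) = 6.64433e-10.
Partial sum through k=3: 0.0658500.
Correction k=4: B_{8}/8! · (f^{(7)}(47) − f^{(7)}(12)) = −1/1209600 · (-3.60280e-11 − (-7.81429e-06)) = -6.46019e-12.

S_4 ≈ 0.0658500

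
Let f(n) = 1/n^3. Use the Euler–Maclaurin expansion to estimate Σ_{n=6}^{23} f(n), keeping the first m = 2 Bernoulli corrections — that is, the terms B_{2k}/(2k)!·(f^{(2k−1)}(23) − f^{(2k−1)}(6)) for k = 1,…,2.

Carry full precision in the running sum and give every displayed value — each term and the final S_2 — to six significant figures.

∫_6^23 1/x^3 dx evaluates to 0.0129437.
Boundary: ½(f(6) + f(23)) = ½(0.00462963 + 8.21895e-05) = 0.00235591.
Integral + boundary = 0.0152996.
Correction k=1: B_{2}/2! · (f^{(1)}(23) − f^{(1)}(6)) = 1/12 · (-1.07204e-05 − (-0.00231481)) = 0.000192008.
Running total after k=1: 0.0154916.
Correction k=2: B_{4}/4! · (f^{(3)}(23) − f^{(3)}(6)) = −1/720 · (-4.05307e-07 − (-0.00128601)) = -1.78556e-06.

S_2 ≈ 0.0154898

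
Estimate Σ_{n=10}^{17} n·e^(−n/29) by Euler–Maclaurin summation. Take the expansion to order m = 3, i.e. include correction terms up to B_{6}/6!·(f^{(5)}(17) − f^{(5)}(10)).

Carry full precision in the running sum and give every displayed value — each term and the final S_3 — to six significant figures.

The integral term ∫_10^17 x·e^(−x/29) dx = 58.8525.
Endpoint term: (f(10) + f(17))/2 = (7.08342 + 9.45938)/2 = 8.27140.
Integral + boundary = 67.1239.
Order-1 term: 1/12 · (0.230249 − 0.464086) = -0.0194865.
Partial sum through k=1: 67.1044.
Order-2 term: −1/720 · (0.00159705 − 0.00223635) = 8.87923e-07.
Partial sum through k=2: 67.1044.
Order-3 term: 1/30240 · (3.47243e-06 − 4.66216e-06) = -3.93429e-11.

S_3 ≈ 67.1044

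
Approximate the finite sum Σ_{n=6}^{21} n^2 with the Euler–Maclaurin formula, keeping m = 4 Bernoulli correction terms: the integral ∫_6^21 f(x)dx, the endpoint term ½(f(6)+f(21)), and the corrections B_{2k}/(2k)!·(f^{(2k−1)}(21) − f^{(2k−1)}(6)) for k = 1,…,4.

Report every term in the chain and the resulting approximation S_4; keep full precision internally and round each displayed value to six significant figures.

The integral term ∫_6^21 x^2 dx = 3015.00.
½[f(6) + f(21)] = ½[36.0000 + 441.000] = 238.500.
Integral + boundary = 3253.50.
Correction k=1: B_{2}/2! · (f^{(1)}(21) − f^{(1)}(6)) = 1/12 · (42.0000 − 12.0000) = 2.50000.
Partial sum through k=1: 3256.00.
Correction k=2: B_{4}/4! · (f^{(3)}(21) − f^{(3)}(6)) = −1/720 · (0.00000 − 0.00000) = 0.00000.
Partial sum through k=2: 3256.00.
Correction k=3: B_{6}/6! · (f^{(5)}(21) − f^{(5)}(6)) = 1/30240 · (0.00000 − 0.00000) = 0.00000.
Partial sum through k=3: 3256.00.
Correction k=4: B_{8}/8! · (f^{(7)}(21) − f^{(7)}(6)) = −1/1209600 · (0.00000 − 0.00000) = 0.00000.

S_4 ≈ 3256.00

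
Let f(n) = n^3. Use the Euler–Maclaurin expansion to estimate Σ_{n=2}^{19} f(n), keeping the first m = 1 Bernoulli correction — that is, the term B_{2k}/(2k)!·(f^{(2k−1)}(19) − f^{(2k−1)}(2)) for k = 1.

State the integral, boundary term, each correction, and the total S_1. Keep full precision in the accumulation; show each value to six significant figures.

∫_2^19 x^3 dx evaluates to 32576.2.
½[f(2) + f(19)] = ½[8.00000 + 6859.00] = 3433.50.
Running total after boundary: 36009.8.
Order-1 term: 1/12 · (1083.00 − 12.0000) = 89.2500.

S_1 ≈ 36099.0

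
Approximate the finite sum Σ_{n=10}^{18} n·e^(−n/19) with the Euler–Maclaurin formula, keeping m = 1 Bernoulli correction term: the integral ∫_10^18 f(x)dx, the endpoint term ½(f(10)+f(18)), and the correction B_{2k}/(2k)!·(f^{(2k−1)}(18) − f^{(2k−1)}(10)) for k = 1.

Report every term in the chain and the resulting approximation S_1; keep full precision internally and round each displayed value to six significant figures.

Integral: ∫_10^18 x·e^(−x/19) dx = 52.9231.
Boundary: ½(f(10) + f(18)) = ½(5.90778 + 6.97968) = 6.44373.
So far: 59.3668.
Correction k=1: B_{2}/2! · (f^{(1)}(18) − f^{(1)}(10)) = 1/12 · (0.0204084 − 0.279842) = -0.0216195.

S_1 ≈ 59.3452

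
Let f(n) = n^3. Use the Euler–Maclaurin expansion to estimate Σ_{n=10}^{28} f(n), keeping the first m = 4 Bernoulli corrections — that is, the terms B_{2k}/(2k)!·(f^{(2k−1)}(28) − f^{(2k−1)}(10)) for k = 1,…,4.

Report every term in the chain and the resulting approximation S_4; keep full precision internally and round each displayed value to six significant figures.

S_4 ≈ 162811

The integral term ∫_10^28 x^3 dx = 151164.
Boundary: ½(f(10) + f(28)) = ½(1000.00 + 21952.0) = 11476.0.
Running total after boundary: 162640.
k=1: B_{2}/(2)! × [f^{(1)}(28) − f^{(1)}(10)] = 1/12 × (2352.00 − 300.000) = 171.000.
After k=1: 162811.
k=2: B_{4}/(4)! × [f^{(3)}(28) − f^{(3)}(10)] = −1/720 × (6.00000 − 6.00000) = 0.00000.
After k=2: 162811.
k=3: B_{6}/(6)! × [f^{(5)}(28) − f^{(5)}(10)] = 1/30240 × (0.00000 − 0.00000) = 0.00000.
After k=3: 162811.
k=4: B_{8}/(8)! × [f^{(7)}(28) − f^{(7)}(10)] = −1/1209600 × (0.00000 − 0.00000) = 0.00000.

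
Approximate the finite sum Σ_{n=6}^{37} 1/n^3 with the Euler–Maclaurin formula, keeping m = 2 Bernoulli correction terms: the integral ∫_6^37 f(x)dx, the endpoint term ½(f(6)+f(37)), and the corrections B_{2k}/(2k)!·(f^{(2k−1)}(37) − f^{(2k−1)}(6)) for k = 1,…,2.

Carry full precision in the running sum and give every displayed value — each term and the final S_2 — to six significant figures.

Integral: ∫_6^37 1/x^3 dx = 0.0135237.
½[f(6) + f(37)] = ½[0.00462963 + 1.97422e-05] = 0.00232469.
Running total after boundary: 0.0158483.
Correction k=1: B_{2}/2! · (f^{(1)}(37) − f^{(1)}(6)) = 1/12 · (-1.60072e-06 − (-0.00231481)) = 0.000192768.
After k=1: 0.0160411.
Correction k=2: B_{4}/4! · (f^{(3)}(37) − f^{(3)}(6)) = −1/720 · (-2.33852e-08 − (-0.00128601)) = -1.78609e-06.

S_2 ≈ 0.0160393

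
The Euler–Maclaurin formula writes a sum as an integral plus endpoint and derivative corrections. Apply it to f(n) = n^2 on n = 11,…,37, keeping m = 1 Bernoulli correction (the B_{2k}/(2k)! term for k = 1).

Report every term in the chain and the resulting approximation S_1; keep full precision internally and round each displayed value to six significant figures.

Integral: ∫_11^37 x^2 dx = 16440.7.
Boundary: ½(f(11) + f(37)) = ½(121.000 + 1369.00) = 745.000.
Running total after boundary: 17185.7.
Order-1 term: 1/12 · (74.0000 − 22.0000) = 4.33333.

S_1 ≈ 17190.0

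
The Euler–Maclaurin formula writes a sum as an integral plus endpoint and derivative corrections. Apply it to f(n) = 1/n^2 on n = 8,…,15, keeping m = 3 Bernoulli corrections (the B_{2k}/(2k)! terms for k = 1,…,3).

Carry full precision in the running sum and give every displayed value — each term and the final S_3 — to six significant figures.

S_3 ≈ 0.0686432

The integral term ∫_8^15 1/x^2 dx = 0.0583333.
Endpoint term: (f(8) + f(15))/2 = (0.0156250 + 0.00444444)/2 = 0.0100347.
So far: 0.0683681.
Correction k=1: B_{2}/2! · (f^{(1)}(15) − f^{(1)}(8)) = 1/12 · (-0.000592593 − (-0.00390625)) = 0.000276138.
After k=1: 0.0686442.
Correction k=2: B_{4}/4! · (f^{(3)}(15) − f^{(3)}(8)) = −1/720 · (-3.16049e-05 − (-0.000732422)) = -9.73357e-07.
After k=2: 0.0686432.
Correction k=3: B_{6}/6! · (f^{(5)}(15) − f^{(5)}(8)) = 1/30240 · (-4.21399e-06 − (-0.000343323)) = 1.12139e-08.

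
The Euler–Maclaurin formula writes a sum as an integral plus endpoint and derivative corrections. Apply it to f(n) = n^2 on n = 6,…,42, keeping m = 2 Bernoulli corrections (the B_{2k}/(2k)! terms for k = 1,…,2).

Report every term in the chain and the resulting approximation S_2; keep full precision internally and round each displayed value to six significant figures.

S_2 ≈ 25530.0

∫_6^42 x^2 dx evaluates to 24624.0.
Boundary: ½(f(6) + f(42)) = ½(36.0000 + 1764.00) = 900.000.
Integral + boundary = 25524.0.
Order-1 term: 1/12 · (84.0000 − 12.0000) = 6.00000.
After k=1: 25530.0.
Order-2 term: −1/720 · (0.00000 − 0.00000) = 0.00000.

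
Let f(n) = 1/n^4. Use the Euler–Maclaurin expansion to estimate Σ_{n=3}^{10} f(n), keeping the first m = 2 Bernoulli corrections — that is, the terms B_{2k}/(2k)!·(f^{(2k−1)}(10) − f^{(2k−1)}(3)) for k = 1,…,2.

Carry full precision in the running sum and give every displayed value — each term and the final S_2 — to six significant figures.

S_2 ≈ 0.0195274

∫_3^10 1/x^4 dx evaluates to 0.0120123.
Endpoint term: (f(3) + f(10))/2 = (0.0123457 + 0.000100000)/2 = 0.00622284.
So far: 0.0182352.
Order-1 term: 1/12 · (-4.00000e-05 − (-0.0164609)) = 0.00136841.
After k=1: 0.0196036.
Order-2 term: −1/720 · (-1.20000e-05 − (-0.0548697)) = -7.61912e-05.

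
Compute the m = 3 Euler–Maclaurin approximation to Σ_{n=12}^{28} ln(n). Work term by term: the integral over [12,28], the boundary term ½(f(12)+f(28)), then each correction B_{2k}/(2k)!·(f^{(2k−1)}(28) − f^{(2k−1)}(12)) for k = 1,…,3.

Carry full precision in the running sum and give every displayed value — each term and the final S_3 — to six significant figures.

Integral: ∫_12^28 ln(x) dx = 47.4828.
Endpoint term: (f(12) + f(28))/2 = (2.48491 + 3.33220)/2 = 2.90856.
So far: 50.3914.
Correction k=1: B_{2}/2! · (f^{(1)}(28) − f^{(1)}(12)) = 1/12 · (0.0357143 − 0.0833333) = -0.00396825.
After k=1: 50.3874.
Correction k=2: B_{4}/4! · (f^{(3)}(28) − f^{(3)}(12)) = −1/720 · (9.11079e-05 − 0.00115741) = 1.48097e-06.
After k=2: 50.3874.
Correction k=3: B_{6}/6! · (f^{(5)}(28) − f^{(5)}(12)) = 1/30240 · (1.39451e-06 − 9.64506e-05) = -3.14339e-09.

S_3 ≈ 50.3874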